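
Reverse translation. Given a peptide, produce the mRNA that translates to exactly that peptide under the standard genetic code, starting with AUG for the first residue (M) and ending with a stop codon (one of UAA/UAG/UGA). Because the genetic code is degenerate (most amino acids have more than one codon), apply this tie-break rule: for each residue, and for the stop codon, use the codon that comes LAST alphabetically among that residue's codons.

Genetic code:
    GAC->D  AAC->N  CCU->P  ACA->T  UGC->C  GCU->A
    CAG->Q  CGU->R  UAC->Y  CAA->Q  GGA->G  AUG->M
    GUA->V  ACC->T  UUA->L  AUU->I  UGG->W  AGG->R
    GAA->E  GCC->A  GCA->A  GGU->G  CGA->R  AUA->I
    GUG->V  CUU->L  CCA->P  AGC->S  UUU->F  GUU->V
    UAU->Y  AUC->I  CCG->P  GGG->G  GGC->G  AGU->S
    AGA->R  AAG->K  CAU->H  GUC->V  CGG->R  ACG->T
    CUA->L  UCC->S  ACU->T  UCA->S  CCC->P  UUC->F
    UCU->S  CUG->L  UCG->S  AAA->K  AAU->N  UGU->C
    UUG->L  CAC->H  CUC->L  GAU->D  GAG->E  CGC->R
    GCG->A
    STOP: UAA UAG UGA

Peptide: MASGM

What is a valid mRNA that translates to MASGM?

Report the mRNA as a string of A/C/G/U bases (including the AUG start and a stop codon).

Answer: mRNA: AUGGCUUCUGGUAUGUGA

Derivation:
residue 1: M -> AUG (start codon)
residue 2: A codons sorted = GCA,GCC,GCG,GCU -> pick last = GCU
residue 3: S codons sorted = AGC,AGU,UCA,UCC,UCG,UCU -> pick last = UCU
residue 4: G codons sorted = GGA,GGC,GGG,GGU -> pick last = GGU
residue 5: M -> AUG (only codon)
terminator: stop codons sorted = UAA,UAG,UGA -> pick last = UGA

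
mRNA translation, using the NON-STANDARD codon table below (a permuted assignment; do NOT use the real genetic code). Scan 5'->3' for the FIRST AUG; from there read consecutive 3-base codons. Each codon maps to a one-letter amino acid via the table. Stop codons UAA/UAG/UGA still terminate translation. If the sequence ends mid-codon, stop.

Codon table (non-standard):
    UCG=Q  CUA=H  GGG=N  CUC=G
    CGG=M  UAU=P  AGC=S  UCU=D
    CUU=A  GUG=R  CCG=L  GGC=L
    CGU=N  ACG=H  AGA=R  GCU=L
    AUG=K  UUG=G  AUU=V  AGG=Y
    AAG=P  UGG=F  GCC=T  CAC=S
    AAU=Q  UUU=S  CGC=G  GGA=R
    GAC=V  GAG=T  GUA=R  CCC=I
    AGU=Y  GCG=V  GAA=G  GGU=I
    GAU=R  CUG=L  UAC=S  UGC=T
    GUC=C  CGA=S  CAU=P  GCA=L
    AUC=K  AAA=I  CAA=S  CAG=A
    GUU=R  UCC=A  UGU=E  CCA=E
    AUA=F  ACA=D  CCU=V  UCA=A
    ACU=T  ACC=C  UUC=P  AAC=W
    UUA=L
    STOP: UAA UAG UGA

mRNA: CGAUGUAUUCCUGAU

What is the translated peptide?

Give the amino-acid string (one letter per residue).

start AUG at pos 2
pos 2: AUG -> K; peptide=K
pos 5: UAU -> P; peptide=KP
pos 8: UCC -> A; peptide=KPA
pos 11: UGA -> STOP

Answer: KPA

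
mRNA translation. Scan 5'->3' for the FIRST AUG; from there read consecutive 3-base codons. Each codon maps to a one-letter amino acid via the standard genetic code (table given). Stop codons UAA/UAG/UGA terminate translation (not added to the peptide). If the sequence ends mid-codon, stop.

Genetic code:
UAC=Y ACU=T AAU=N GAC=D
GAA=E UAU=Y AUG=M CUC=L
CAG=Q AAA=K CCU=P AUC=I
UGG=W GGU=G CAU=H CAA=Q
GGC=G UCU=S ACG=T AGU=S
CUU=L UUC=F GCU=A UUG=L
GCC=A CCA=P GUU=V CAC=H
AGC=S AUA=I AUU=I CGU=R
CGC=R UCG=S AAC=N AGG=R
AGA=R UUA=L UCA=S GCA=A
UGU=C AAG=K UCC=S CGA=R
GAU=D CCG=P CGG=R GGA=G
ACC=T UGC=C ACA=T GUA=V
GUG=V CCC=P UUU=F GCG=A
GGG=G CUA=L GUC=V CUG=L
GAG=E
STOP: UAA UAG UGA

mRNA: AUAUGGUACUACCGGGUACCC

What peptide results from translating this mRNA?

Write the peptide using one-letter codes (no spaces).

Answer: MVLPGT

Derivation:
start AUG at pos 2
pos 2: AUG -> M; peptide=M
pos 5: GUA -> V; peptide=MV
pos 8: CUA -> L; peptide=MVL
pos 11: CCG -> P; peptide=MVLP
pos 14: GGU -> G; peptide=MVLPG
pos 17: ACC -> T; peptide=MVLPGT
pos 20: only 1 nt remain (<3), stop (end of mRNA)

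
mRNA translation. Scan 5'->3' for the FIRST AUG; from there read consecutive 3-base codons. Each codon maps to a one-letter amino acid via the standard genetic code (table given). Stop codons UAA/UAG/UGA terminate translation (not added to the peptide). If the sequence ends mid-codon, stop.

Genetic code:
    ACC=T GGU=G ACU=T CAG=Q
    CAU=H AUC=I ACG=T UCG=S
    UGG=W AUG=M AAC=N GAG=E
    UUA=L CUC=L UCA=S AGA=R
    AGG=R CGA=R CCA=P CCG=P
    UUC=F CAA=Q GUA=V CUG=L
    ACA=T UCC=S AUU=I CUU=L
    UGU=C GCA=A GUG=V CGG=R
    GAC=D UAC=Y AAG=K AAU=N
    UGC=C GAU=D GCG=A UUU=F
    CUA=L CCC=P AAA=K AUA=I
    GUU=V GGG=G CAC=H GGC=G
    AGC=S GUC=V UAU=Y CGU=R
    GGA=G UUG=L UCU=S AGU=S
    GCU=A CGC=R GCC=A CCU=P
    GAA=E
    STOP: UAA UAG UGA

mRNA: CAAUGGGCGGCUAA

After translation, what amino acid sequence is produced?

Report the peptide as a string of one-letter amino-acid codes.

start AUG at pos 2
pos 2: AUG -> M; peptide=M
pos 5: GGC -> G; peptide=MG
pos 8: GGC -> G; peptide=MGG
pos 11: UAA -> STOP

Answer: MGG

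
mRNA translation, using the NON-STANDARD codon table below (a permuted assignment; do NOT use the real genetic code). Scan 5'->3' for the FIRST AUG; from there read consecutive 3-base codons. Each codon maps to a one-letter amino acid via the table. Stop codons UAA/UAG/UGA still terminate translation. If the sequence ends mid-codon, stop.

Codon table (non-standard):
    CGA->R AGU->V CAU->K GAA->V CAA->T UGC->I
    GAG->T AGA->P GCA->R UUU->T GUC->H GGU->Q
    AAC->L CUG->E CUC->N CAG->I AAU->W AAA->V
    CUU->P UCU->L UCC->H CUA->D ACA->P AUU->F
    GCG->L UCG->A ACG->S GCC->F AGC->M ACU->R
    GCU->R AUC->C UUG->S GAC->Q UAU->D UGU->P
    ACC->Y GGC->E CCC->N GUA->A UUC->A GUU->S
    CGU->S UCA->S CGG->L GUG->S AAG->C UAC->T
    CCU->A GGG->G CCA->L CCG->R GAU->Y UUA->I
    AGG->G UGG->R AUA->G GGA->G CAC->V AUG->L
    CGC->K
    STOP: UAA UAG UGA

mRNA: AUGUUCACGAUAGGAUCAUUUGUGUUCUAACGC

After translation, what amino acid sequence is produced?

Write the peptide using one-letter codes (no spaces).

start AUG at pos 0
pos 0: AUG -> L; peptide=L
pos 3: UUC -> A; peptide=LA
pos 6: ACG -> S; peptide=LAS
pos 9: AUA -> G; peptide=LASG
pos 12: GGA -> G; peptide=LASGG
pos 15: UCA -> S; peptide=LASGGS
pos 18: UUU -> T; peptide=LASGGST
pos 21: GUG -> S; peptide=LASGGSTS
pos 24: UUC -> A; peptide=LASGGSTSA
pos 27: UAA -> STOP

Answer: LASGGSTSA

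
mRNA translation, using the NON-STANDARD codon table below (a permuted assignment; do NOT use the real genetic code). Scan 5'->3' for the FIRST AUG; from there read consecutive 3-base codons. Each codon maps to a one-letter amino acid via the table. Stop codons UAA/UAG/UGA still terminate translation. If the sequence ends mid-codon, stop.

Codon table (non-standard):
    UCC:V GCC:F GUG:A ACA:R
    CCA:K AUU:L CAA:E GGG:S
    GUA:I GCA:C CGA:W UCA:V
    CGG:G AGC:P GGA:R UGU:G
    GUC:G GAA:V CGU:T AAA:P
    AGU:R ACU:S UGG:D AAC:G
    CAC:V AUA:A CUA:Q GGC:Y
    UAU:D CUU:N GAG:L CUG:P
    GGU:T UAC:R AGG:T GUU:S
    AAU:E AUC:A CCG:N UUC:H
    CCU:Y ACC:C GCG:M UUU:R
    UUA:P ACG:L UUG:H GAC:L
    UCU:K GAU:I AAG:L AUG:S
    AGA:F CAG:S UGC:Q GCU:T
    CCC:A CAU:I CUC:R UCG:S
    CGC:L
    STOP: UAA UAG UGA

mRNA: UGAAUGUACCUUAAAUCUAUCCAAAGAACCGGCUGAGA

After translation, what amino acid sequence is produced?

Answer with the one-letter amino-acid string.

start AUG at pos 3
pos 3: AUG -> S; peptide=S
pos 6: UAC -> R; peptide=SR
pos 9: CUU -> N; peptide=SRN
pos 12: AAA -> P; peptide=SRNP
pos 15: UCU -> K; peptide=SRNPK
pos 18: AUC -> A; peptide=SRNPKA
pos 21: CAA -> E; peptide=SRNPKAE
pos 24: AGA -> F; peptide=SRNPKAEF
pos 27: ACC -> C; peptide=SRNPKAEFC
pos 30: GGC -> Y; peptide=SRNPKAEFCY
pos 33: UGA -> STOP

Answer: SRNPKAEFCY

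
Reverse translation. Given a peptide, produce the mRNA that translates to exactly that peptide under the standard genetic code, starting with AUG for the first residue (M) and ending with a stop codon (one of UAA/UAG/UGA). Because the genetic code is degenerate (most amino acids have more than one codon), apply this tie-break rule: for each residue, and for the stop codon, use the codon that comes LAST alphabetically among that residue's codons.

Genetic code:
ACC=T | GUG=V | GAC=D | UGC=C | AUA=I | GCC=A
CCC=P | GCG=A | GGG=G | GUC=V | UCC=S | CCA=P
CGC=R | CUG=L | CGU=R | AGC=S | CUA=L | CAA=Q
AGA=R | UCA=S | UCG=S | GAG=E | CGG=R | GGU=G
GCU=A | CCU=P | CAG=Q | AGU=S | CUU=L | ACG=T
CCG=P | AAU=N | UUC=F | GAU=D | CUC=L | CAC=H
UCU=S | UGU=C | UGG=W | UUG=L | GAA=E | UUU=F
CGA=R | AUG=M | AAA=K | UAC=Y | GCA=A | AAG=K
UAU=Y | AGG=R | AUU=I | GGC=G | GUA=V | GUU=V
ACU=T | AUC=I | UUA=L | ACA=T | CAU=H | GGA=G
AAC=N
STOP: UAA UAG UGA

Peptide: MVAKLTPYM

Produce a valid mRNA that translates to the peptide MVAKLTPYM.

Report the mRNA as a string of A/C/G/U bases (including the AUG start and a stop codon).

Answer: mRNA: AUGGUUGCUAAGUUGACUCCUUAUAUGUGA

Derivation:
residue 1: M -> AUG (start codon)
residue 2: V codons sorted = GUA,GUC,GUG,GUU -> pick last = GUU
residue 3: A codons sorted = GCA,GCC,GCG,GCU -> pick last = GCU
residue 4: K codons sorted = AAA,AAG -> pick last = AAG
residue 5: L codons sorted = CUA,CUC,CUG,CUU,UUA,UUG -> pick last = UUG
residue 6: T codons sorted = ACA,ACC,ACG,ACU -> pick last = ACU
residue 7: P codons sorted = CCA,CCC,CCG,CCU -> pick last = CCU
residue 8: Y codons sorted = UAC,UAU -> pick last = UAU
residue 9: M -> AUG (only codon)
terminator: stop codons sorted = UAA,UAG,UGA -> pick last = UGA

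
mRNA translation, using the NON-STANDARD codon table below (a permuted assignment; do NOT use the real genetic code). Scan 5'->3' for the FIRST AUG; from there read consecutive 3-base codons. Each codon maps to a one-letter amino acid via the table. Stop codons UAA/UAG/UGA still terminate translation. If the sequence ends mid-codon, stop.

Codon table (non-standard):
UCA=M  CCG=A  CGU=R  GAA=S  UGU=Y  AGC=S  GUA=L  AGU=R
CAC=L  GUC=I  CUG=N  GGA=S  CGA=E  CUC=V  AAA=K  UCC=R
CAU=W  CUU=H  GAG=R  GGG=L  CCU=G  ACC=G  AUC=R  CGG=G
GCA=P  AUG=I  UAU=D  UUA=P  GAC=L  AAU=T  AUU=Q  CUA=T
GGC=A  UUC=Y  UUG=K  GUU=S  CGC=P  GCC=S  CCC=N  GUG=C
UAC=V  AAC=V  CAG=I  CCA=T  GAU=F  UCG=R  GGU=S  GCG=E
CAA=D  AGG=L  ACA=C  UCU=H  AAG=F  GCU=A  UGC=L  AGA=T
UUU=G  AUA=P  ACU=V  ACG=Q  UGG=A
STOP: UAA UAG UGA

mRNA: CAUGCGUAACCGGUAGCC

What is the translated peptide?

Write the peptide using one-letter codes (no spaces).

Answer: IRVG

Derivation:
start AUG at pos 1
pos 1: AUG -> I; peptide=I
pos 4: CGU -> R; peptide=IR
pos 7: AAC -> V; peptide=IRV
pos 10: CGG -> G; peptide=IRVG
pos 13: UAG -> STOP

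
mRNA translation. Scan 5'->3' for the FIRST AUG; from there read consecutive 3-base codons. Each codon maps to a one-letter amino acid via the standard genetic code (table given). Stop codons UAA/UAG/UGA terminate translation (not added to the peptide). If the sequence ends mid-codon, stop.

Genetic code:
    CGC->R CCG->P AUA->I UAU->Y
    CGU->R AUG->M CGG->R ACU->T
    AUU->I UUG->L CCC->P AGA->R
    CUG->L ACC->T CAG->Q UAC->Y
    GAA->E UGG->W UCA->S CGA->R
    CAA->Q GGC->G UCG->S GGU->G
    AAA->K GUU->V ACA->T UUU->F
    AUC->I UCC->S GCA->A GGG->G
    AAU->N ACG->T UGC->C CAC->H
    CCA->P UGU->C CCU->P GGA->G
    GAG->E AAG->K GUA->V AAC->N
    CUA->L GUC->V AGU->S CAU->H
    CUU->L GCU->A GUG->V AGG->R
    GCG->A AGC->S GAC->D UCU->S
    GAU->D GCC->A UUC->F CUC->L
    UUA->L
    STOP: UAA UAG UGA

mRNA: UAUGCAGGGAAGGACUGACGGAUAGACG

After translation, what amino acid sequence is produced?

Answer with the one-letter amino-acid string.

start AUG at pos 1
pos 1: AUG -> M; peptide=M
pos 4: CAG -> Q; peptide=MQ
pos 7: GGA -> G; peptide=MQG
pos 10: AGG -> R; peptide=MQGR
pos 13: ACU -> T; peptide=MQGRT
pos 16: GAC -> D; peptide=MQGRTD
pos 19: GGA -> G; peptide=MQGRTDG
pos 22: UAG -> STOP

Answer: MQGRTDG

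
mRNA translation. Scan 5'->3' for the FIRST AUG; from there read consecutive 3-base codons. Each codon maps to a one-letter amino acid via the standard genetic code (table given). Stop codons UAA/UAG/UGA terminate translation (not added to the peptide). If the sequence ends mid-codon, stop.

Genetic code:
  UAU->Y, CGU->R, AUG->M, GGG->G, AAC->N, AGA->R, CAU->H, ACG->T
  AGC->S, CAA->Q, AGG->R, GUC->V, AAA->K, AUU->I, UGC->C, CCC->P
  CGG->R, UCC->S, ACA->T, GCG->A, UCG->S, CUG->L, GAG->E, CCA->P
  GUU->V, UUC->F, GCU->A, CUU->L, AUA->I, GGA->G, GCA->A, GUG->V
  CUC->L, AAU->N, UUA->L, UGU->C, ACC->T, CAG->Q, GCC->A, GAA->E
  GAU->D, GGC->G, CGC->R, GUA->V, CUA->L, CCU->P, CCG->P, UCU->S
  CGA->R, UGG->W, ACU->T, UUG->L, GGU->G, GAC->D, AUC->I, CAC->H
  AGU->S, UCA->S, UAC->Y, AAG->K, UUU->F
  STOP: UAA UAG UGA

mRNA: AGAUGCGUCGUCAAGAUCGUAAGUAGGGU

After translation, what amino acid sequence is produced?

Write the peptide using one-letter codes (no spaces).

Answer: MRRQDRK

Derivation:
start AUG at pos 2
pos 2: AUG -> M; peptide=M
pos 5: CGU -> R; peptide=MR
pos 8: CGU -> R; peptide=MRR
pos 11: CAA -> Q; peptide=MRRQ
pos 14: GAU -> D; peptide=MRRQD
pos 17: CGU -> R; peptide=MRRQDR
pos 20: AAG -> K; peptide=MRRQDRK
pos 23: UAG -> STOP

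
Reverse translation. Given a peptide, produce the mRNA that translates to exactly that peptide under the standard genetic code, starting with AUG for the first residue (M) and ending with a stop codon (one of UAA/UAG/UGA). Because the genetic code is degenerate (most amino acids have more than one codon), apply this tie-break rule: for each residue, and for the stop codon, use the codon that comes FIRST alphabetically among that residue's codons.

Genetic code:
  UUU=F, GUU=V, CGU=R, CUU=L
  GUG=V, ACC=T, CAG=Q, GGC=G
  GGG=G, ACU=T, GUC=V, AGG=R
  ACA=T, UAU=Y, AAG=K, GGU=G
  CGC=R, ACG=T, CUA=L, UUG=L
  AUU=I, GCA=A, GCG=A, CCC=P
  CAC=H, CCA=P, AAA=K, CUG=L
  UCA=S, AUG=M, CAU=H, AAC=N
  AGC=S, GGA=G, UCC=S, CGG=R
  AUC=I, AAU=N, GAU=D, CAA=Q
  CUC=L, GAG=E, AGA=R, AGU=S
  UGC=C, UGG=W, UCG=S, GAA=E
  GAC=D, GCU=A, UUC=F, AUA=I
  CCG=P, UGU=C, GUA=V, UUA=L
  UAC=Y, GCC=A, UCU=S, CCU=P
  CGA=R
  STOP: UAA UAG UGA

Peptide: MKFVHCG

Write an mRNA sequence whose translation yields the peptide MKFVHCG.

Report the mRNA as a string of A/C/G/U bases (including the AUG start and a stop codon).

residue 1: M -> AUG (start codon)
residue 2: K codons sorted = AAA,AAG -> pick first = AAA
residue 3: F codons sorted = UUC,UUU -> pick first = UUC
residue 4: V codons sorted = GUA,GUC,GUG,GUU -> pick first = GUA
residue 5: H codons sorted = CAC,CAU -> pick first = CAC
residue 6: C codons sorted = UGC,UGU -> pick first = UGC
residue 7: G codons sorted = GGA,GGC,GGG,GGU -> pick first = GGA
terminator: stop codons sorted = UAA,UAG,UGA -> pick first = UAA

Answer: mRNA: AUGAAAUUCGUACACUGCGGAUAA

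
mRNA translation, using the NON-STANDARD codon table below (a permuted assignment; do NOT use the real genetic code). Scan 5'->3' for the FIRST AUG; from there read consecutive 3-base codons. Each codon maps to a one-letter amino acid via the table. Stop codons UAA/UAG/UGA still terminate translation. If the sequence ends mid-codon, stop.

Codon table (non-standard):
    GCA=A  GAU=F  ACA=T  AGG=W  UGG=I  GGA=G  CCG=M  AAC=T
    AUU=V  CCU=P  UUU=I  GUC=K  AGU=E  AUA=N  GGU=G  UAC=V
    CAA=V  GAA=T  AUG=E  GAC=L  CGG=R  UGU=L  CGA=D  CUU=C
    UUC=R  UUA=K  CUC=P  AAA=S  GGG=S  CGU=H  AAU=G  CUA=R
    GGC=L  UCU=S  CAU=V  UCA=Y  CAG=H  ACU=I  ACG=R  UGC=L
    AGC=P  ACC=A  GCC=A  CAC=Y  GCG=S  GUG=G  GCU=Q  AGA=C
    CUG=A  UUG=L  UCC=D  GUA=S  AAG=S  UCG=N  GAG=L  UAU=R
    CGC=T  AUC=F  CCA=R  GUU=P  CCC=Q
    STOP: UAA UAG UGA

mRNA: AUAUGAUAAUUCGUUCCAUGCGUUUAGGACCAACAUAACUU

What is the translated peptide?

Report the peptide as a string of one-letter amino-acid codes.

start AUG at pos 2
pos 2: AUG -> E; peptide=E
pos 5: AUA -> N; peptide=EN
pos 8: AUU -> V; peptide=ENV
pos 11: CGU -> H; peptide=ENVH
pos 14: UCC -> D; peptide=ENVHD
pos 17: AUG -> E; peptide=ENVHDE
pos 20: CGU -> H; peptide=ENVHDEH
pos 23: UUA -> K; peptide=ENVHDEHK
pos 26: GGA -> G; peptide=ENVHDEHKG
pos 29: CCA -> R; peptide=ENVHDEHKGR
pos 32: ACA -> T; peptide=ENVHDEHKGRT
pos 35: UAA -> STOP

Answer: ENVHDEHKGRT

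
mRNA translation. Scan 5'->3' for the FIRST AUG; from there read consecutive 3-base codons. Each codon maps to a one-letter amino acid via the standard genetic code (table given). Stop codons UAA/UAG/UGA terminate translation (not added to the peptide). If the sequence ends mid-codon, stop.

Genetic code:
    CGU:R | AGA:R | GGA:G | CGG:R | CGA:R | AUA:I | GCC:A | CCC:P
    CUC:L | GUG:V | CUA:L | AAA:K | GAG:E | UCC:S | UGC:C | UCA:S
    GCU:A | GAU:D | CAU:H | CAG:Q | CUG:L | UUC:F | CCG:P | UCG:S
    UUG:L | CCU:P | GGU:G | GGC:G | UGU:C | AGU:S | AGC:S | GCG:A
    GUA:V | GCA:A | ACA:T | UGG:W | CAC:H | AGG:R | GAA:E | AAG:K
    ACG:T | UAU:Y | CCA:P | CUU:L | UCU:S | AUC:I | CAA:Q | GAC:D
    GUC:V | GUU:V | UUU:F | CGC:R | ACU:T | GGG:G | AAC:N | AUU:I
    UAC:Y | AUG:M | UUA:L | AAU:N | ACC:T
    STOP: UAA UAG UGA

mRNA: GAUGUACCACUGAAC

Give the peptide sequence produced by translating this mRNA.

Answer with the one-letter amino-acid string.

Answer: MYH

Derivation:
start AUG at pos 1
pos 1: AUG -> M; peptide=M
pos 4: UAC -> Y; peptide=MY
pos 7: CAC -> H; peptide=MYH
pos 10: UGA -> STOP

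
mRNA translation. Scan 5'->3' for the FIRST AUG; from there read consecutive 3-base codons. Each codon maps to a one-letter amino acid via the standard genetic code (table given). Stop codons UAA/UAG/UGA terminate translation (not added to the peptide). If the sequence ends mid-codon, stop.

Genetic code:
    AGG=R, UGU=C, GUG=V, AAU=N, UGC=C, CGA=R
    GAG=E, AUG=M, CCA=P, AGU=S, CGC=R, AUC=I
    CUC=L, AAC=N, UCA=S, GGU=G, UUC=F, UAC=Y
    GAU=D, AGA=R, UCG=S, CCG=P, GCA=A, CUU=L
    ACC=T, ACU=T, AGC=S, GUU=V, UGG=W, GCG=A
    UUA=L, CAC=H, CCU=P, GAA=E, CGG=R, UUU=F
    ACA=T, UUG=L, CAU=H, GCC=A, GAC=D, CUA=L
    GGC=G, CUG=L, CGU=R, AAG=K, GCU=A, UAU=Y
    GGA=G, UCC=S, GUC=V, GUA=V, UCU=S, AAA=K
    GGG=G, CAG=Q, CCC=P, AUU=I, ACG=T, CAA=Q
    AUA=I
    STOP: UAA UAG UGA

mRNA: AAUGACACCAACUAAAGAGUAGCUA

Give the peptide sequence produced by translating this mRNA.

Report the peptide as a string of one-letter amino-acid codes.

Answer: MTPTKE

Derivation:
start AUG at pos 1
pos 1: AUG -> M; peptide=M
pos 4: ACA -> T; peptide=MT
pos 7: CCA -> P; peptide=MTP
pos 10: ACU -> T; peptide=MTPT
pos 13: AAA -> K; peptide=MTPTK
pos 16: GAG -> E; peptide=MTPTKE
pos 19: UAG -> STOP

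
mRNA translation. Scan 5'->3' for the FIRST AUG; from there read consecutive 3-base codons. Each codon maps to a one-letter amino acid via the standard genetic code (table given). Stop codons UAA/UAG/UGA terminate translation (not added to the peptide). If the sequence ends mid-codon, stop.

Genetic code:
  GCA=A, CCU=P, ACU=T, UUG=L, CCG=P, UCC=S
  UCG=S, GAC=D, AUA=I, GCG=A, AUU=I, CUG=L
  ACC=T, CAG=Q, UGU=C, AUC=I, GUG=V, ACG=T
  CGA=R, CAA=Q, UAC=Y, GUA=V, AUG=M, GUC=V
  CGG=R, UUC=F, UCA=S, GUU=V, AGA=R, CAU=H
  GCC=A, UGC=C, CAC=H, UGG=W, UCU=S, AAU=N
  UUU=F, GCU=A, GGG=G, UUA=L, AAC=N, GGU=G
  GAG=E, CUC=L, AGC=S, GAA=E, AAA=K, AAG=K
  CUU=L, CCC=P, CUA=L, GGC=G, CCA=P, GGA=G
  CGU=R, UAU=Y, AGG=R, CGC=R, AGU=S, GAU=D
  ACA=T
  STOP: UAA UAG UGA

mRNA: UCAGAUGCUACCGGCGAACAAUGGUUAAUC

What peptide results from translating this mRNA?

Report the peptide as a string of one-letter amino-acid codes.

Answer: MLPANNG

Derivation:
start AUG at pos 4
pos 4: AUG -> M; peptide=M
pos 7: CUA -> L; peptide=ML
pos 10: CCG -> P; peptide=MLP
pos 13: GCG -> A; peptide=MLPA
pos 16: AAC -> N; peptide=MLPAN
pos 19: AAU -> N; peptide=MLPANN
pos 22: GGU -> G; peptide=MLPANNG
pos 25: UAA -> STOP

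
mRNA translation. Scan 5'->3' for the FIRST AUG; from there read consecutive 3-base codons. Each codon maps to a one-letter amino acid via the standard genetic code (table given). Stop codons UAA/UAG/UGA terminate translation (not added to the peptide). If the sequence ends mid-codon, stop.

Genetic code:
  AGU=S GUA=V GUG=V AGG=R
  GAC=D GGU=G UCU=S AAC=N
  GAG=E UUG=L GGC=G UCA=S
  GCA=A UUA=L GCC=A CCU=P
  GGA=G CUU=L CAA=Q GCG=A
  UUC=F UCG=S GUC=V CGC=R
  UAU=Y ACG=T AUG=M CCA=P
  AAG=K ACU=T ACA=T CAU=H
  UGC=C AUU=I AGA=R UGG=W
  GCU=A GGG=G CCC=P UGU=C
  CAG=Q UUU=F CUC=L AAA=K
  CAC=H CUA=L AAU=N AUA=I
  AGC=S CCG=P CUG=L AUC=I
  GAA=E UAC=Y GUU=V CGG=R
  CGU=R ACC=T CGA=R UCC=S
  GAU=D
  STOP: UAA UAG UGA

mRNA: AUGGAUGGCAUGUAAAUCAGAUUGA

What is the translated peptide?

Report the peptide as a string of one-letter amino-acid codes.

start AUG at pos 0
pos 0: AUG -> M; peptide=M
pos 3: GAU -> D; peptide=MD
pos 6: GGC -> G; peptide=MDG
pos 9: AUG -> M; peptide=MDGM
pos 12: UAA -> STOP

Answer: MDGM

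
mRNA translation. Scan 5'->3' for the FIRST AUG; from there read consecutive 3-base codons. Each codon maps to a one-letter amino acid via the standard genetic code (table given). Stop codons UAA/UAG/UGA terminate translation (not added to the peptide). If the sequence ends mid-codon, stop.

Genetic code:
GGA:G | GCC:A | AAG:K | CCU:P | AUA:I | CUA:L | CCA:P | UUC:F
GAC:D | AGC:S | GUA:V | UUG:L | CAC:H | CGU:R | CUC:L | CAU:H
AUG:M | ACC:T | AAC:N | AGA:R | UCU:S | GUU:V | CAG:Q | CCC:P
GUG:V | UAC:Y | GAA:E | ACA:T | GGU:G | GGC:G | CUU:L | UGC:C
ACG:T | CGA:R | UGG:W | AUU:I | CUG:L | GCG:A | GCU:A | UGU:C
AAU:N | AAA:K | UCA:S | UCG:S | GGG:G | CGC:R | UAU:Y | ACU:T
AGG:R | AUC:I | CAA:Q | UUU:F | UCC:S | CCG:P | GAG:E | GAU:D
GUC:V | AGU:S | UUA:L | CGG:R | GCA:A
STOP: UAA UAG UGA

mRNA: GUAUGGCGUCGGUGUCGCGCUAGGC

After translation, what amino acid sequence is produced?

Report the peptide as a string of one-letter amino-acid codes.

start AUG at pos 2
pos 2: AUG -> M; peptide=M
pos 5: GCG -> A; peptide=MA
pos 8: UCG -> S; peptide=MAS
pos 11: GUG -> V; peptide=MASV
pos 14: UCG -> S; peptide=MASVS
pos 17: CGC -> R; peptide=MASVSR
pos 20: UAG -> STOP

Answer: MASVSR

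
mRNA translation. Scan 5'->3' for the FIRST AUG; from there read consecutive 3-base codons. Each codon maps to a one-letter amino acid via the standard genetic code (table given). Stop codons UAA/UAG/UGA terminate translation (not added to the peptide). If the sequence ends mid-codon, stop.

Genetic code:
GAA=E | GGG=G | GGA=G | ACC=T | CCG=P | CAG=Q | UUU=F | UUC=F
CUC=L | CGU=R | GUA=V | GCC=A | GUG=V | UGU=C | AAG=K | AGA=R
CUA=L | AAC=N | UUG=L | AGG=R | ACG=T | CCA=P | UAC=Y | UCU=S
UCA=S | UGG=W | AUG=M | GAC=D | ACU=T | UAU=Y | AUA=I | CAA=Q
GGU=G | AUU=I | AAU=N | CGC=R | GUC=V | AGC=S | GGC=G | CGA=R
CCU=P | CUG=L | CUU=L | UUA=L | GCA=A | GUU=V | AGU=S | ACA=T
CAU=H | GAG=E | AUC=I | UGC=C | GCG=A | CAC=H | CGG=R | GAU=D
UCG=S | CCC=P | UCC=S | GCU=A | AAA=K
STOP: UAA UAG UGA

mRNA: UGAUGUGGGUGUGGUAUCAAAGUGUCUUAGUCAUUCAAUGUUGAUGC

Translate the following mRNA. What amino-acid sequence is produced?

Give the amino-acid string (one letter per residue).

start AUG at pos 2
pos 2: AUG -> M; peptide=M
pos 5: UGG -> W; peptide=MW
pos 8: GUG -> V; peptide=MWV
pos 11: UGG -> W; peptide=MWVW
pos 14: UAU -> Y; peptide=MWVWY
pos 17: CAA -> Q; peptide=MWVWYQ
pos 20: AGU -> S; peptide=MWVWYQS
pos 23: GUC -> V; peptide=MWVWYQSV
pos 26: UUA -> L; peptide=MWVWYQSVL
pos 29: GUC -> V; peptide=MWVWYQSVLV
pos 32: AUU -> I; peptide=MWVWYQSVLVI
pos 35: CAA -> Q; peptide=MWVWYQSVLVIQ
pos 38: UGU -> C; peptide=MWVWYQSVLVIQC
pos 41: UGA -> STOP

Answer: MWVWYQSVLVIQC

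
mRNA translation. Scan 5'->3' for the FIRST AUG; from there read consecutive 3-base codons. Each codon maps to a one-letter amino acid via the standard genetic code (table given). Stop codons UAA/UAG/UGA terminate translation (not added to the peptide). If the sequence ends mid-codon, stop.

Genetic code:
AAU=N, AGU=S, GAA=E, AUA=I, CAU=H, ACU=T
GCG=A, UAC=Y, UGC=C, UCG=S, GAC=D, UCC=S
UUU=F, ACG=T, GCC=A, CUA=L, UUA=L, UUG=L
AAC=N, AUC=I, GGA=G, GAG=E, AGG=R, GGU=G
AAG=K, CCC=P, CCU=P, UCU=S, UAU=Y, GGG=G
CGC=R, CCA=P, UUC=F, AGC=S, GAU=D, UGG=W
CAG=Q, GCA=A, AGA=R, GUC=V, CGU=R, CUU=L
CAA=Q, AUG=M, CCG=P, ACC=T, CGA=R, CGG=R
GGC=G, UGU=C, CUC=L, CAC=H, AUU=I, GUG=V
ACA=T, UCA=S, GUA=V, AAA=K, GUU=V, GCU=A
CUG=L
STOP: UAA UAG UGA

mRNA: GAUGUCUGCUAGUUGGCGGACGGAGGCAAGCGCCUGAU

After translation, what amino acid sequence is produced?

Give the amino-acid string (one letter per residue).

start AUG at pos 1
pos 1: AUG -> M; peptide=M
pos 4: UCU -> S; peptide=MS
pos 7: GCU -> A; peptide=MSA
pos 10: AGU -> S; peptide=MSAS
pos 13: UGG -> W; peptide=MSASW
pos 16: CGG -> R; peptide=MSASWR
pos 19: ACG -> T; peptide=MSASWRT
pos 22: GAG -> E; peptide=MSASWRTE
pos 25: GCA -> A; peptide=MSASWRTEA
pos 28: AGC -> S; peptide=MSASWRTEAS
pos 31: GCC -> A; peptide=MSASWRTEASA
pos 34: UGA -> STOP

Answer: MSASWRTEASA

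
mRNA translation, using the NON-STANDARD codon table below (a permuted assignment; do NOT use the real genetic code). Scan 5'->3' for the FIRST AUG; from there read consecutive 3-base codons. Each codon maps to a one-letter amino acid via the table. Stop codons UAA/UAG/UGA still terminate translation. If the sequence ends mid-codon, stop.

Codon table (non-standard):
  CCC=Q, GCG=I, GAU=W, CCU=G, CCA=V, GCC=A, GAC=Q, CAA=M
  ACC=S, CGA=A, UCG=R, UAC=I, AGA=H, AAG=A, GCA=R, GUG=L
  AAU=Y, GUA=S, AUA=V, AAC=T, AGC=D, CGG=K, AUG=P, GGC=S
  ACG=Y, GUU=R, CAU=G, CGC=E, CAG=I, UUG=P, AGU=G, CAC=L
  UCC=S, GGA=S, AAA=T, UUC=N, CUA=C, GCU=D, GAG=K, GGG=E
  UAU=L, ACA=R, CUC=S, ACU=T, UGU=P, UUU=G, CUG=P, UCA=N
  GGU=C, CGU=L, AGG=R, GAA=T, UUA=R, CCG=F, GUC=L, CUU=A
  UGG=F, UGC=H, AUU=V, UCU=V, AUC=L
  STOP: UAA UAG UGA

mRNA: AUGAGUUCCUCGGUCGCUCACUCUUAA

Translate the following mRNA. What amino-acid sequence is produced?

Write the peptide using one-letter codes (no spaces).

Answer: PGSRLDLV

Derivation:
start AUG at pos 0
pos 0: AUG -> P; peptide=P
pos 3: AGU -> G; peptide=PG
pos 6: UCC -> S; peptide=PGS
pos 9: UCG -> R; peptide=PGSR
pos 12: GUC -> L; peptide=PGSRL
pos 15: GCU -> D; peptide=PGSRLD
pos 18: CAC -> L; peptide=PGSRLDL
pos 21: UCU -> V; peptide=PGSRLDLV
pos 24: UAA -> STOP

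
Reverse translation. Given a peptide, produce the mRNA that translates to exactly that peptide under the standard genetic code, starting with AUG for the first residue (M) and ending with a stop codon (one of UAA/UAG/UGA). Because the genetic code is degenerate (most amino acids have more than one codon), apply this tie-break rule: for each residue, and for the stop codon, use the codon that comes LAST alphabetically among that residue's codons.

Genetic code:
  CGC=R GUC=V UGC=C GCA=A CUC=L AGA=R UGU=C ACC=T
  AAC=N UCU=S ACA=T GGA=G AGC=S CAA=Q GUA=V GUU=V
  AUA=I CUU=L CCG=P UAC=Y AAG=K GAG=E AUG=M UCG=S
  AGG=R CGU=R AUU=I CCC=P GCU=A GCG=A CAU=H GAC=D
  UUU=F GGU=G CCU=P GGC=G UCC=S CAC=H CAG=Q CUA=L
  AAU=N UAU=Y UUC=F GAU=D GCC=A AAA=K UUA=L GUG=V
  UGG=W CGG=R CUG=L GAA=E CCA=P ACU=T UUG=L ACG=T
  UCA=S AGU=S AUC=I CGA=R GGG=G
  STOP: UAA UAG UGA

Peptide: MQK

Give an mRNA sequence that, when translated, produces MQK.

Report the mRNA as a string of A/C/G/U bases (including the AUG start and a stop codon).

Answer: mRNA: AUGCAGAAGUGA

Derivation:
residue 1: M -> AUG (start codon)
residue 2: Q codons sorted = CAA,CAG -> pick last = CAG
residue 3: K codons sorted = AAA,AAG -> pick last = AAG
terminator: stop codons sorted = UAA,UAG,UGA -> pick last = UGA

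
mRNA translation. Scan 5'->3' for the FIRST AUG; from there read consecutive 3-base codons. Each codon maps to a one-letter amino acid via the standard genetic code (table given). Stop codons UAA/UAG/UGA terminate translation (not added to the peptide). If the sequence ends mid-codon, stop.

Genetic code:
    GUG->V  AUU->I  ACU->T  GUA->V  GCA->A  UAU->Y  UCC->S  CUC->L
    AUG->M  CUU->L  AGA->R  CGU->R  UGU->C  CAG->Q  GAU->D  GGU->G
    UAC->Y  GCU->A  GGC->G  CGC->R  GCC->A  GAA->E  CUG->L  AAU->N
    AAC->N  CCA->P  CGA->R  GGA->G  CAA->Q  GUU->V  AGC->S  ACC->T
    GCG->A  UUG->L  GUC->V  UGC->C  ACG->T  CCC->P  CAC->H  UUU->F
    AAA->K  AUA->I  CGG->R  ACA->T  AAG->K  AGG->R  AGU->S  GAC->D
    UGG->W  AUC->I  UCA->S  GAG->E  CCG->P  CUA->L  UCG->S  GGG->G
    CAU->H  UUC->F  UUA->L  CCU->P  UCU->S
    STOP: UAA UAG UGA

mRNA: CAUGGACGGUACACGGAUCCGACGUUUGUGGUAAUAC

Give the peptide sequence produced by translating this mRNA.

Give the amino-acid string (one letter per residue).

start AUG at pos 1
pos 1: AUG -> M; peptide=M
pos 4: GAC -> D; peptide=MD
pos 7: GGU -> G; peptide=MDG
pos 10: ACA -> T; peptide=MDGT
pos 13: CGG -> R; peptide=MDGTR
pos 16: AUC -> I; peptide=MDGTRI
pos 19: CGA -> R; peptide=MDGTRIR
pos 22: CGU -> R; peptide=MDGTRIRR
pos 25: UUG -> L; peptide=MDGTRIRRL
pos 28: UGG -> W; peptide=MDGTRIRRLW
pos 31: UAA -> STOP

Answer: MDGTRIRRLW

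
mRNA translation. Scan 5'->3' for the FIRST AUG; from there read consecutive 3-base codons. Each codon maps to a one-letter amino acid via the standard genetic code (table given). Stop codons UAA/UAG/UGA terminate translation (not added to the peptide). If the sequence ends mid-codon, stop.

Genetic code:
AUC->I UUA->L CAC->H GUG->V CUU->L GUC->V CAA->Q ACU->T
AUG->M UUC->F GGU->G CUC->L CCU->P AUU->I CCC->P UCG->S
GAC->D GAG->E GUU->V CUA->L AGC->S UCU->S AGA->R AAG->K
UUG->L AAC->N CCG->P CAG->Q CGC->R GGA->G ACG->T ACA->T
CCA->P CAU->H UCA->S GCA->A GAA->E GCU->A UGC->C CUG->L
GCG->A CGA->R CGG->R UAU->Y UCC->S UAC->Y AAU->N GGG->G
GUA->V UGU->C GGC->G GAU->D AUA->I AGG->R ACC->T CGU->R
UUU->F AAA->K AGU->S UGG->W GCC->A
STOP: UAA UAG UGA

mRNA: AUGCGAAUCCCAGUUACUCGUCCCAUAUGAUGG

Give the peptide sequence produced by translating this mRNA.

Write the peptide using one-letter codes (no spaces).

start AUG at pos 0
pos 0: AUG -> M; peptide=M
pos 3: CGA -> R; peptide=MR
pos 6: AUC -> I; peptide=MRI
pos 9: CCA -> P; peptide=MRIP
pos 12: GUU -> V; peptide=MRIPV
pos 15: ACU -> T; peptide=MRIPVT
pos 18: CGU -> R; peptide=MRIPVTR
pos 21: CCC -> P; peptide=MRIPVTRP
pos 24: AUA -> I; peptide=MRIPVTRPI
pos 27: UGA -> STOP

Answer: MRIPVTRPI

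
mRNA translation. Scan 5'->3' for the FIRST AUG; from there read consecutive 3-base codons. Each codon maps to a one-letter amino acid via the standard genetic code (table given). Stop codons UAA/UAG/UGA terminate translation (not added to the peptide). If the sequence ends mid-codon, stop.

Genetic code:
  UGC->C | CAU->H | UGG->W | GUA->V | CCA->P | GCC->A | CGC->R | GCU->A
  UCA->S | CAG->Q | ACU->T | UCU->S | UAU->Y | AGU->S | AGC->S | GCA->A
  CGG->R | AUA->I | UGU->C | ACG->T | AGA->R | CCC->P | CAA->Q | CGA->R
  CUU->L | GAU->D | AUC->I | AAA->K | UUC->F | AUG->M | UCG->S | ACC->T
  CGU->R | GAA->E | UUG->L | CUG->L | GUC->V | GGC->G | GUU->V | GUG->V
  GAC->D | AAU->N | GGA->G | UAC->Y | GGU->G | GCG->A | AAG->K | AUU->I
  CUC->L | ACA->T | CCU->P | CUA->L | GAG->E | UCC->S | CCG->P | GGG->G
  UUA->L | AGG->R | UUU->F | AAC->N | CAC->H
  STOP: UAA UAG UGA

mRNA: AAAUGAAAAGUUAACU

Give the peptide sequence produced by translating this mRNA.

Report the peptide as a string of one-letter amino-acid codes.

Answer: MKS

Derivation:
start AUG at pos 2
pos 2: AUG -> M; peptide=M
pos 5: AAA -> K; peptide=MK
pos 8: AGU -> S; peptide=MKS
pos 11: UAA -> STOP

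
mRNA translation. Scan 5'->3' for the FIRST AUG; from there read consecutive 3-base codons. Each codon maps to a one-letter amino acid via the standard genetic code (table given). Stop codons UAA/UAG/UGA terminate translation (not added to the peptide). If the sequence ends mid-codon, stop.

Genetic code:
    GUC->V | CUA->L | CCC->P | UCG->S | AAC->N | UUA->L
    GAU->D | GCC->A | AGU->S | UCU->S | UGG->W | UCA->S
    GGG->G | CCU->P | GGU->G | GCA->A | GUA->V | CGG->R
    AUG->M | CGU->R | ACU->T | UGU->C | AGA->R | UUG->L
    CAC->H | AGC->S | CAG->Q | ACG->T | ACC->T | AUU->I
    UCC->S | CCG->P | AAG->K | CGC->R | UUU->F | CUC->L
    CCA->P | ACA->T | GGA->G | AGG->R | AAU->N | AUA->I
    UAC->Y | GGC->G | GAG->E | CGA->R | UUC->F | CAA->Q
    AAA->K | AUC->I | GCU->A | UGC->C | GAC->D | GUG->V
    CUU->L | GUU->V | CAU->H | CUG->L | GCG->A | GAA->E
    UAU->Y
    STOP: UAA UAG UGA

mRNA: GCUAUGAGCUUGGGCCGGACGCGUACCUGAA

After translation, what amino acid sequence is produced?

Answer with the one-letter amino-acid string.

start AUG at pos 3
pos 3: AUG -> M; peptide=M
pos 6: AGC -> S; peptide=MS
pos 9: UUG -> L; peptide=MSL
pos 12: GGC -> G; peptide=MSLG
pos 15: CGG -> R; peptide=MSLGR
pos 18: ACG -> T; peptide=MSLGRT
pos 21: CGU -> R; peptide=MSLGRTR
pos 24: ACC -> T; peptide=MSLGRTRT
pos 27: UGA -> STOP

Answer: MSLGRTRT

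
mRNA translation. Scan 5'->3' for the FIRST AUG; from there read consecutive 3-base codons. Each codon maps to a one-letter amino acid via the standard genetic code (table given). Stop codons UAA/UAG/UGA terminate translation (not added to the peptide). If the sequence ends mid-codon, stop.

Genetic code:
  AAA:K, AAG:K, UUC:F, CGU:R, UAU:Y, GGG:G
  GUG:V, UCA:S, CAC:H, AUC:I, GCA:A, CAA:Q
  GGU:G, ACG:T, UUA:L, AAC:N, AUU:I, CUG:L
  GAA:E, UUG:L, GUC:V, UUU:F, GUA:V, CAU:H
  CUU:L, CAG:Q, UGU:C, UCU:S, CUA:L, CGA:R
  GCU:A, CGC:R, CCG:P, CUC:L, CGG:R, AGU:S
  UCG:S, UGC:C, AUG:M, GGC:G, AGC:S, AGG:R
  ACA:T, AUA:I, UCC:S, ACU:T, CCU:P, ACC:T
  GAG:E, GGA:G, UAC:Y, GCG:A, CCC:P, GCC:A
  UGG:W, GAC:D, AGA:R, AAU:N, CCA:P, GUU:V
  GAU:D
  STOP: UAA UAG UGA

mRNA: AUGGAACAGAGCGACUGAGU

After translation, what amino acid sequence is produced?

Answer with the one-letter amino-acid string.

Answer: MEQSD

Derivation:
start AUG at pos 0
pos 0: AUG -> M; peptide=M
pos 3: GAA -> E; peptide=ME
pos 6: CAG -> Q; peptide=MEQ
pos 9: AGC -> S; peptide=MEQS
pos 12: GAC -> D; peptide=MEQSD
pos 15: UGA -> STOP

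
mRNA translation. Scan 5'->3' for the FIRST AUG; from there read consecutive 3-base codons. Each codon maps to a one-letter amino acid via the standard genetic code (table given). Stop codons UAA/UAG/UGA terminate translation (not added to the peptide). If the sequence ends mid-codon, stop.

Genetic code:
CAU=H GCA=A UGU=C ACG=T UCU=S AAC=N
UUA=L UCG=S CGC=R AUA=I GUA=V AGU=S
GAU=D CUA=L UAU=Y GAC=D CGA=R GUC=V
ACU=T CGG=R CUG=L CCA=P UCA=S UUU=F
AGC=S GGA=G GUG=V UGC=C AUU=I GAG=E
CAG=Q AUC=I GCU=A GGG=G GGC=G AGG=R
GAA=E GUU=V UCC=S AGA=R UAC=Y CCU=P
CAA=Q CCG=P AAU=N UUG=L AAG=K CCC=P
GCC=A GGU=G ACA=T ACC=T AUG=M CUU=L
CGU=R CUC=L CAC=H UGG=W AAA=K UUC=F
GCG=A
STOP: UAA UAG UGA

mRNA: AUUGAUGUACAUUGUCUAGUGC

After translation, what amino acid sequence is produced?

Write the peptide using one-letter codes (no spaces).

Answer: MYIV

Derivation:
start AUG at pos 4
pos 4: AUG -> M; peptide=M
pos 7: UAC -> Y; peptide=MY
pos 10: AUU -> I; peptide=MYI
pos 13: GUC -> V; peptide=MYIV
pos 16: UAG -> STOP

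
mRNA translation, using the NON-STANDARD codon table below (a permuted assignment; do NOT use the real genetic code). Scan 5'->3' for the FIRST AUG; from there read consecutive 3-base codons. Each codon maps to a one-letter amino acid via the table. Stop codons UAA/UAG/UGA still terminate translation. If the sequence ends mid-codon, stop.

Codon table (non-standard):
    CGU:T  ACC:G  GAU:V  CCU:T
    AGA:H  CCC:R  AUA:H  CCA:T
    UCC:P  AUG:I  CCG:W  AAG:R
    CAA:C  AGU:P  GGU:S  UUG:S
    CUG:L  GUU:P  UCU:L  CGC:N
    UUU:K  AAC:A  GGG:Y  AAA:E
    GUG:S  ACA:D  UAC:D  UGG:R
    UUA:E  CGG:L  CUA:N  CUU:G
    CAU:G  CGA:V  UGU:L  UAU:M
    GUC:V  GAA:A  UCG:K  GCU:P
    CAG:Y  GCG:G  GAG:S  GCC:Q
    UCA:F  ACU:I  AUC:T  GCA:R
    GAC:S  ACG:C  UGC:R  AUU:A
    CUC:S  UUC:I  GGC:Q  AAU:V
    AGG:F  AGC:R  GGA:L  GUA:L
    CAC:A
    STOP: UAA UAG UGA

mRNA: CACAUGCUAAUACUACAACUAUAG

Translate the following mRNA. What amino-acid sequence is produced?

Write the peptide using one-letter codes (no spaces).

start AUG at pos 3
pos 3: AUG -> I; peptide=I
pos 6: CUA -> N; peptide=IN
pos 9: AUA -> H; peptide=INH
pos 12: CUA -> N; peptide=INHN
pos 15: CAA -> C; peptide=INHNC
pos 18: CUA -> N; peptide=INHNCN
pos 21: UAG -> STOP

Answer: INHNCN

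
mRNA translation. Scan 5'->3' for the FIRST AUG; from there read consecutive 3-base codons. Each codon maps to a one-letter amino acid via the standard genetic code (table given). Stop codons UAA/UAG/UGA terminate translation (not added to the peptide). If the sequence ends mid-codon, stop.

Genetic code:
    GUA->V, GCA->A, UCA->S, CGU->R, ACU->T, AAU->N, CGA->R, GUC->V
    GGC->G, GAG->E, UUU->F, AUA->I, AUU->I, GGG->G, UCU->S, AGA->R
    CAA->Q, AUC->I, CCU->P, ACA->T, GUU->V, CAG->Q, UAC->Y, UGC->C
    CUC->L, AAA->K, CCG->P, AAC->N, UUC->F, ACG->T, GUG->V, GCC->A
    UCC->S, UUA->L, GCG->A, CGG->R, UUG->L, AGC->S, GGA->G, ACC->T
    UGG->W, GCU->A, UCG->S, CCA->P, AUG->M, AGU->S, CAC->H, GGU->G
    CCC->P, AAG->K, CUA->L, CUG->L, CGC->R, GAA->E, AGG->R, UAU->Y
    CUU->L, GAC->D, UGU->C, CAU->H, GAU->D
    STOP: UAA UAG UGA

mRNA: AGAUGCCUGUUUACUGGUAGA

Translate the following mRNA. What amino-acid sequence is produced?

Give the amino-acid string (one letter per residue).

Answer: MPVYW

Derivation:
start AUG at pos 2
pos 2: AUG -> M; peptide=M
pos 5: CCU -> P; peptide=MP
pos 8: GUU -> V; peptide=MPV
pos 11: UAC -> Y; peptide=MPVY
pos 14: UGG -> W; peptide=MPVYW
pos 17: UAG -> STOP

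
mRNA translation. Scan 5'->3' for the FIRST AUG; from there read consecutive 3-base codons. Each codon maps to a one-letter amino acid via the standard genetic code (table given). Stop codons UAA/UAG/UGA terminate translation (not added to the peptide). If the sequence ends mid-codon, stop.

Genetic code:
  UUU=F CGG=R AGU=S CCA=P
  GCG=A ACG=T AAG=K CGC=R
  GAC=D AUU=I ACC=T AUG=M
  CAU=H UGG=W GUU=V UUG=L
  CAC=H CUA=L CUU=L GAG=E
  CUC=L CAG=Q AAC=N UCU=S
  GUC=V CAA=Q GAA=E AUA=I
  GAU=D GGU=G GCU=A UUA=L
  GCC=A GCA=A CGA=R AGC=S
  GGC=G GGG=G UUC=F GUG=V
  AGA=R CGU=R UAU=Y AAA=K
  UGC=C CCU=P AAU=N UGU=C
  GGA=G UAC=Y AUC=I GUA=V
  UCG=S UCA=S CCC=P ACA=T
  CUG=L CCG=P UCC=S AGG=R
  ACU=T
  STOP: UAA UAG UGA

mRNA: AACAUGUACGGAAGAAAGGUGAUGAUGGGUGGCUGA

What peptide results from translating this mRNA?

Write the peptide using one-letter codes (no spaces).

start AUG at pos 3
pos 3: AUG -> M; peptide=M
pos 6: UAC -> Y; peptide=MY
pos 9: GGA -> G; peptide=MYG
pos 12: AGA -> R; peptide=MYGR
pos 15: AAG -> K; peptide=MYGRK
pos 18: GUG -> V; peptide=MYGRKV
pos 21: AUG -> M; peptide=MYGRKVM
pos 24: AUG -> M; peptide=MYGRKVMM
pos 27: GGU -> G; peptide=MYGRKVMMG
pos 30: GGC -> G; peptide=MYGRKVMMGG
pos 33: UGA -> STOP

Answer: MYGRKVMMGG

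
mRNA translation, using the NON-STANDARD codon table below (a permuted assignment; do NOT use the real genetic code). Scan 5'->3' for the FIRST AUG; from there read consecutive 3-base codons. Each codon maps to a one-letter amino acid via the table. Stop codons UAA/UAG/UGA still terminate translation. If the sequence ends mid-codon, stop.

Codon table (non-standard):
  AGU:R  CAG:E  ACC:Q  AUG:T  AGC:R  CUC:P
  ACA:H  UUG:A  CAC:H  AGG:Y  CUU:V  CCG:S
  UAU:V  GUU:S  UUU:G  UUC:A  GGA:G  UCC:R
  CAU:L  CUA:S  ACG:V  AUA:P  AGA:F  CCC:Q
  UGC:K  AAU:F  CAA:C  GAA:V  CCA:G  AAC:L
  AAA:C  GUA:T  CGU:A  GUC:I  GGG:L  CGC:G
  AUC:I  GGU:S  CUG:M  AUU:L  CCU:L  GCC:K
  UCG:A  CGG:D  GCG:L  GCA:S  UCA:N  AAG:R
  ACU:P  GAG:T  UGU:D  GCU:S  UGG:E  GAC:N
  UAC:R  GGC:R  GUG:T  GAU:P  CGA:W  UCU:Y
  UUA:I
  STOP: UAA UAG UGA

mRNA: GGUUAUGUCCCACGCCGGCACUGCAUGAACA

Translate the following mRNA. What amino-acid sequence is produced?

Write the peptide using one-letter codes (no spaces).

Answer: TRHKRPS

Derivation:
start AUG at pos 4
pos 4: AUG -> T; peptide=T
pos 7: UCC -> R; peptide=TR
pos 10: CAC -> H; peptide=TRH
pos 13: GCC -> K; peptide=TRHK
pos 16: GGC -> R; peptide=TRHKR
pos 19: ACU -> P; peptide=TRHKRP
pos 22: GCA -> S; peptide=TRHKRPS
pos 25: UGA -> STOP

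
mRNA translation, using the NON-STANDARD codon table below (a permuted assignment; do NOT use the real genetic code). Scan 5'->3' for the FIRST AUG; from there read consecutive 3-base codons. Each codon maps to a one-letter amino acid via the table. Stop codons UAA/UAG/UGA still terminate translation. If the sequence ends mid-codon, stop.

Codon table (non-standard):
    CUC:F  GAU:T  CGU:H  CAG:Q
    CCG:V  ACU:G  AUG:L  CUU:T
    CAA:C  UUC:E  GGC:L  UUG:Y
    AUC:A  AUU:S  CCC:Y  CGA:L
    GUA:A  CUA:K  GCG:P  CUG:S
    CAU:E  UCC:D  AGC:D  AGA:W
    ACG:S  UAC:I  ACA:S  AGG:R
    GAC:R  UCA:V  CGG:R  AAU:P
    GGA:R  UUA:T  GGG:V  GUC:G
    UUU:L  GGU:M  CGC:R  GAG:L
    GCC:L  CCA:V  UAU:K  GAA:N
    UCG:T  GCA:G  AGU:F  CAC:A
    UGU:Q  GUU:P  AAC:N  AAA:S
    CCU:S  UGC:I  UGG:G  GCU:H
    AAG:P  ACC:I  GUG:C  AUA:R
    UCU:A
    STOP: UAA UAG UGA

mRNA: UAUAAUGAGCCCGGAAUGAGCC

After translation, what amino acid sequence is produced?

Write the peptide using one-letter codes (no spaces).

start AUG at pos 4
pos 4: AUG -> L; peptide=L
pos 7: AGC -> D; peptide=LD
pos 10: CCG -> V; peptide=LDV
pos 13: GAA -> N; peptide=LDVN
pos 16: UGA -> STOP

Answer: LDVN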